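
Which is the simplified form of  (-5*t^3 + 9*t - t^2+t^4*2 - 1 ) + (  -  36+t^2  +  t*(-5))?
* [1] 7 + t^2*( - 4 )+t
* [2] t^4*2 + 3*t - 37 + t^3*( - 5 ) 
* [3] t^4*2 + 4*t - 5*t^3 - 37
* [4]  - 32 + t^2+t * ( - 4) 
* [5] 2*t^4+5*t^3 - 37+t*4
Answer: 3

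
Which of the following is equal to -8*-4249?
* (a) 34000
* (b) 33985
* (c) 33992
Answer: c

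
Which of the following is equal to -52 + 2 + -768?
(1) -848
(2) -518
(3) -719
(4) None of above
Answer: 4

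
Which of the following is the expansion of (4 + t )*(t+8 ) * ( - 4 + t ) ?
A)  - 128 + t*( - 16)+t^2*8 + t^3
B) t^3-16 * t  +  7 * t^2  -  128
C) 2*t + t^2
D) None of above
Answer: A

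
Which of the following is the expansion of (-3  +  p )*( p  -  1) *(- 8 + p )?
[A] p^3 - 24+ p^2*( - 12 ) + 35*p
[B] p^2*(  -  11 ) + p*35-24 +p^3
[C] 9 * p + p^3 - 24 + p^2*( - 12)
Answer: A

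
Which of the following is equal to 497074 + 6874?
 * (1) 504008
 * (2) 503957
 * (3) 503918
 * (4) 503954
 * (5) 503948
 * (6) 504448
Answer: 5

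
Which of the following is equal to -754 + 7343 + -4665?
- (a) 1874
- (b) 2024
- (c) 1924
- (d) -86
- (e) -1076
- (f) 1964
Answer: c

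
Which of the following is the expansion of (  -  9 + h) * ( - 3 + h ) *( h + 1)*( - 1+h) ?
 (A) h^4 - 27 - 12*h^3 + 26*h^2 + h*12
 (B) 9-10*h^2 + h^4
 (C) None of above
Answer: A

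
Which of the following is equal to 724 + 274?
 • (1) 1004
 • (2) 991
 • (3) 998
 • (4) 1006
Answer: 3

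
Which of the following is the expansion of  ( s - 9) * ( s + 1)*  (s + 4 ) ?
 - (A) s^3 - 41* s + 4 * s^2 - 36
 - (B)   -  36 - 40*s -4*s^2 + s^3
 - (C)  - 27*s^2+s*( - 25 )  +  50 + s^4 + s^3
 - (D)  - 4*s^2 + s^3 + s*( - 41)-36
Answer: D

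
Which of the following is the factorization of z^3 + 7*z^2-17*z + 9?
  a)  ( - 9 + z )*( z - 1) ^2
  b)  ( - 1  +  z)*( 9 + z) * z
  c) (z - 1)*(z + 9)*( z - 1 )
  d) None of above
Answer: c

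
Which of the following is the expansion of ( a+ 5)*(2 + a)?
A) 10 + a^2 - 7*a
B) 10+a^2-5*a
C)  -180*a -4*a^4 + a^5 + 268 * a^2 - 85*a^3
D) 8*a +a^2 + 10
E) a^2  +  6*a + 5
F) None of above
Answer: F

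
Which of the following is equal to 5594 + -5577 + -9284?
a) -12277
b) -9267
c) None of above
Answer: b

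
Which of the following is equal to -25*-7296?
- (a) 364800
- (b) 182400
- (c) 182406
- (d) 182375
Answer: b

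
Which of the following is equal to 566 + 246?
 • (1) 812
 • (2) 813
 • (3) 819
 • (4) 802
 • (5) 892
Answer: 1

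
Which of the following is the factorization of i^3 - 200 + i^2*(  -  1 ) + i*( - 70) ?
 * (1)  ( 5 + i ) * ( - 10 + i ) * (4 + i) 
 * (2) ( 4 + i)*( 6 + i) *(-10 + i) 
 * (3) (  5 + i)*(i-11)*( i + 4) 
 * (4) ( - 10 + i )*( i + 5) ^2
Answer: 1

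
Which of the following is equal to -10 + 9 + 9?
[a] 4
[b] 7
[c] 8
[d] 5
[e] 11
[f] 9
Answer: c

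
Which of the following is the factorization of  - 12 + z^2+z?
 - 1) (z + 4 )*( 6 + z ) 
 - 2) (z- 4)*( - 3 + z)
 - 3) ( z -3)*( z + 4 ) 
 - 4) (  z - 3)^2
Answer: 3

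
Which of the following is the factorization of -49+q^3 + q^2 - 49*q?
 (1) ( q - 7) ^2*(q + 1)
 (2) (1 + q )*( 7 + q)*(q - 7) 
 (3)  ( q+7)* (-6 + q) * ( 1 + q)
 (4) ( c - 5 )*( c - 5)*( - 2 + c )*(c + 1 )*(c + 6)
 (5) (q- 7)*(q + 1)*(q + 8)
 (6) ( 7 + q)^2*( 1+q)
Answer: 2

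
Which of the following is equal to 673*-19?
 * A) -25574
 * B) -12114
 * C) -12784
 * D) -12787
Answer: D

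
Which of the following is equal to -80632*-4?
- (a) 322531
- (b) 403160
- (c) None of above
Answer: c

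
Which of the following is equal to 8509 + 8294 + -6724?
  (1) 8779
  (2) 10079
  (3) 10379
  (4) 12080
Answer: 2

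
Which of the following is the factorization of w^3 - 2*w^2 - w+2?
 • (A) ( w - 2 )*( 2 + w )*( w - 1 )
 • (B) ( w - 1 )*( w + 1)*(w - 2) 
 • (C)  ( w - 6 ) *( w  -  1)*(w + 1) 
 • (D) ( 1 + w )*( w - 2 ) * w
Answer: B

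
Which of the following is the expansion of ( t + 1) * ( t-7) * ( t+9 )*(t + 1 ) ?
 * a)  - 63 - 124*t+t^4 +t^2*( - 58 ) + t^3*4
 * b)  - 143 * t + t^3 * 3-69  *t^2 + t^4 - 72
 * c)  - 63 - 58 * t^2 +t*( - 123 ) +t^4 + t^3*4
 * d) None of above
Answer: a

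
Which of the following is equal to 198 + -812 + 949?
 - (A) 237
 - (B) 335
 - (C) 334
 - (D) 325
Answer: B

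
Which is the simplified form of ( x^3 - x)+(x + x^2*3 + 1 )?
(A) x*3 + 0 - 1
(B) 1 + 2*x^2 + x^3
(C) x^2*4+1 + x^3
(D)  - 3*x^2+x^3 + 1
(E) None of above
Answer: E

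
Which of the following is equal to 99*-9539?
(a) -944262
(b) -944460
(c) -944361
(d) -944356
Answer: c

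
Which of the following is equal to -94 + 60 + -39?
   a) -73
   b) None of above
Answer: a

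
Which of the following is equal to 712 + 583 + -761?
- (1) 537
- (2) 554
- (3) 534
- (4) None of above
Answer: 3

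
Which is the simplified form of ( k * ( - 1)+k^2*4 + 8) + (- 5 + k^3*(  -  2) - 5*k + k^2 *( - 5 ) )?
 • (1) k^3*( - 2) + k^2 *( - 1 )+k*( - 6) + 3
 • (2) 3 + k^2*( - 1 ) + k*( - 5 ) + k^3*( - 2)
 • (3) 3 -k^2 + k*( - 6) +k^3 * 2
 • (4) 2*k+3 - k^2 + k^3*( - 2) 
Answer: 1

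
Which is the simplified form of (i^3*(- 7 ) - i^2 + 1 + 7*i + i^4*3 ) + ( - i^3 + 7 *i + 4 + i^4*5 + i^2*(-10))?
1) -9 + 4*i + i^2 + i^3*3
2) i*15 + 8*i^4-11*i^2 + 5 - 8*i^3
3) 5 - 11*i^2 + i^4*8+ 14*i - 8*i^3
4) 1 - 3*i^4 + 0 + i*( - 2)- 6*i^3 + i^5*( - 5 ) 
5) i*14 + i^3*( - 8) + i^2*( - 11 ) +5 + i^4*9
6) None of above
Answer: 3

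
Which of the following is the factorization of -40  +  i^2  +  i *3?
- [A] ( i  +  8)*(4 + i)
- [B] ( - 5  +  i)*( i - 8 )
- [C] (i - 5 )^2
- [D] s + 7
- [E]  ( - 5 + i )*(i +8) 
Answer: E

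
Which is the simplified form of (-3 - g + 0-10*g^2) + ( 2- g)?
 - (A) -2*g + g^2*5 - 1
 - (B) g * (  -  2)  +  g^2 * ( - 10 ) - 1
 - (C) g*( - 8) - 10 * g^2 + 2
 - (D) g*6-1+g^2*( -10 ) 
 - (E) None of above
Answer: B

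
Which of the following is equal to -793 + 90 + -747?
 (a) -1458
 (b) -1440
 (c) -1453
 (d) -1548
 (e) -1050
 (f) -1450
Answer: f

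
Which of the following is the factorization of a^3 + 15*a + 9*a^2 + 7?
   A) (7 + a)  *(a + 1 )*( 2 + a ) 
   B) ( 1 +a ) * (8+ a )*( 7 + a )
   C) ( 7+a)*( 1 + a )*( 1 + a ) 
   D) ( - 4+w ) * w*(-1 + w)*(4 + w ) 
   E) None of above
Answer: C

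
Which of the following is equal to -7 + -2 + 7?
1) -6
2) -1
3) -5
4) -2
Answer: 4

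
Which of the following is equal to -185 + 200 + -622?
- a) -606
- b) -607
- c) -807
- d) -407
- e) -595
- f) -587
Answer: b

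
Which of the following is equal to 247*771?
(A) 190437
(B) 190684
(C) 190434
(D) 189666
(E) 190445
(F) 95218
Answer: A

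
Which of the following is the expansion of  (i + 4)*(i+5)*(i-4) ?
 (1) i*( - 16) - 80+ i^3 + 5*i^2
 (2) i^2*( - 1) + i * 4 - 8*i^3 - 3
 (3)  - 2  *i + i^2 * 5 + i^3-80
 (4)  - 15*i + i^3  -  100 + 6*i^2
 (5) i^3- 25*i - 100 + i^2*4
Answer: 1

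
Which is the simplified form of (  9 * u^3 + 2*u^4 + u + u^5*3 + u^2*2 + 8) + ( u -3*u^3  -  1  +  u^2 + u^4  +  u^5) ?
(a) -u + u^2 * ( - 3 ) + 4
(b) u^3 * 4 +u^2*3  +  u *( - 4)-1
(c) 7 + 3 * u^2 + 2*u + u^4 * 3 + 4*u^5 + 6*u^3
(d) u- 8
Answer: c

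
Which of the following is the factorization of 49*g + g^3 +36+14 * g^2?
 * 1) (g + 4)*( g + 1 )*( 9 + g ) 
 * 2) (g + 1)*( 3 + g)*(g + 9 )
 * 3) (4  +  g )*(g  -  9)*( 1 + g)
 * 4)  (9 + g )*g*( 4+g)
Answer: 1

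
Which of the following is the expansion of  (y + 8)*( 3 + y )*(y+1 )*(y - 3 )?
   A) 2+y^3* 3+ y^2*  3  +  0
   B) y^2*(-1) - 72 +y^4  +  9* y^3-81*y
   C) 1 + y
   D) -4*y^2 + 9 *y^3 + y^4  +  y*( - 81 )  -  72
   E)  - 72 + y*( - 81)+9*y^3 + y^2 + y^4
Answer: B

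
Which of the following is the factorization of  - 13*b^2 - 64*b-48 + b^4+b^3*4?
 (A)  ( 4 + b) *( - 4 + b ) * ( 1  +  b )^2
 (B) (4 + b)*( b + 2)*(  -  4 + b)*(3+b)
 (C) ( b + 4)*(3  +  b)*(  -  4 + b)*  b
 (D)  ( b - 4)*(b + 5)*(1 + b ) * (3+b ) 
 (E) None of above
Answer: E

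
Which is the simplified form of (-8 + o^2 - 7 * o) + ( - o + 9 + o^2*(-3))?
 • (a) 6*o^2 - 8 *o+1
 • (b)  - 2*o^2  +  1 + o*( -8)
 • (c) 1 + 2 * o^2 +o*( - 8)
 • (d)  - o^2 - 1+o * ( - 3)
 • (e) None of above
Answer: b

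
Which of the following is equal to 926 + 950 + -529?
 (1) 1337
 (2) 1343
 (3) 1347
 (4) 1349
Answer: 3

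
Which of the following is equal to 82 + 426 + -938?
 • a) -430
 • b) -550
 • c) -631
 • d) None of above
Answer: a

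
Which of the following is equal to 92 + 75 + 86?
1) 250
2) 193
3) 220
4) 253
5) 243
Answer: 4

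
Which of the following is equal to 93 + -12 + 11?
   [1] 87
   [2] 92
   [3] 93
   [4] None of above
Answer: 2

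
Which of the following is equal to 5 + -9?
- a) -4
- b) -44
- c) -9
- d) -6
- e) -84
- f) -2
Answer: a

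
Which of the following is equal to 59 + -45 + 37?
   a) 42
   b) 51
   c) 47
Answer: b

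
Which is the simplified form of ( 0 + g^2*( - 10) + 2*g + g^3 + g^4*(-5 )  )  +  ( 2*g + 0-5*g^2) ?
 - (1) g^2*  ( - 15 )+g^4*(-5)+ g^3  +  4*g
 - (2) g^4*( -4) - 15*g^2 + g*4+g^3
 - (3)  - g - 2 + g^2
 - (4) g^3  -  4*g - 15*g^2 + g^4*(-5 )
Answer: 1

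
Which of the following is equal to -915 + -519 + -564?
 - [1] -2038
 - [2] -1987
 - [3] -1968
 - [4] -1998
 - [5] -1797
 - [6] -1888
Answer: 4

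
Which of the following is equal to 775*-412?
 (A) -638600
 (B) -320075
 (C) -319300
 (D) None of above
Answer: C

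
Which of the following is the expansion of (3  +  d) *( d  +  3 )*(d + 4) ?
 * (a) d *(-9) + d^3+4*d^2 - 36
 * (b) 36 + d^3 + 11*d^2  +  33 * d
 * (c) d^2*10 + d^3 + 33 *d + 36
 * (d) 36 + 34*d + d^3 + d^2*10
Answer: c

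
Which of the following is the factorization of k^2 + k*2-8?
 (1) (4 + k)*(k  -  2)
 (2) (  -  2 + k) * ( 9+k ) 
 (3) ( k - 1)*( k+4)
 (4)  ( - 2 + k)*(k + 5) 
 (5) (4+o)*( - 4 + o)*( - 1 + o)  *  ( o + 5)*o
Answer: 1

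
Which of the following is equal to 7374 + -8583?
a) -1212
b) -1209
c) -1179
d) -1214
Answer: b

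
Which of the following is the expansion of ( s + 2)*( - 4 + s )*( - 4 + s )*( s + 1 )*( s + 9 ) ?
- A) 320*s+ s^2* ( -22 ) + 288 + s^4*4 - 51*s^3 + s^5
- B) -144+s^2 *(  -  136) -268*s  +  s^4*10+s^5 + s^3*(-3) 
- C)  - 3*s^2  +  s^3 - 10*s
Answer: A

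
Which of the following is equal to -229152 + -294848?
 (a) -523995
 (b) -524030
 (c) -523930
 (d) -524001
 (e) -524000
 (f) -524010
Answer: e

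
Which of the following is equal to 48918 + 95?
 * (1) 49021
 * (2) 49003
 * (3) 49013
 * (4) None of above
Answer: 3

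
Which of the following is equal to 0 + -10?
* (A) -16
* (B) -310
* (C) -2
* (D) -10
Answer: D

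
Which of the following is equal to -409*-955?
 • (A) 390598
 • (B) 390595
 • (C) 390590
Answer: B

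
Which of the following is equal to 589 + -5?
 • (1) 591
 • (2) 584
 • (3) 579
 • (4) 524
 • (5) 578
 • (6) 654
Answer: 2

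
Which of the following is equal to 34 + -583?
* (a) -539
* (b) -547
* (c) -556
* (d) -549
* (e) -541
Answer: d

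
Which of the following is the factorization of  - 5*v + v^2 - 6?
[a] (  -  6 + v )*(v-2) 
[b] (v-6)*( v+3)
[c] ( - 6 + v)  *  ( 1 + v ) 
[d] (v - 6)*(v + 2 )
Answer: c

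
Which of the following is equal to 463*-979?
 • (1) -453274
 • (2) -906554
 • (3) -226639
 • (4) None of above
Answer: 4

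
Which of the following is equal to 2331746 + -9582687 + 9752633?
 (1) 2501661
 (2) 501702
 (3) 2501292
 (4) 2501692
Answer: 4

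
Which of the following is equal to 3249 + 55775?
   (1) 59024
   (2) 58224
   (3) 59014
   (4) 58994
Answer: 1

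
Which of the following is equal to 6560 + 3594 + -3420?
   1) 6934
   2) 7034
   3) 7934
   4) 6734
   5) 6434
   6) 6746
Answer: 4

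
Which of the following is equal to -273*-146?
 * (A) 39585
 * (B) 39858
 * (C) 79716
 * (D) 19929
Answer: B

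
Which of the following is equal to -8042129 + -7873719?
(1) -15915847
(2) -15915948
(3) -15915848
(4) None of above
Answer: 3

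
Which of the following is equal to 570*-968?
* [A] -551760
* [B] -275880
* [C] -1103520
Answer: A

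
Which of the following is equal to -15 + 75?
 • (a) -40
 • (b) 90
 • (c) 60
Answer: c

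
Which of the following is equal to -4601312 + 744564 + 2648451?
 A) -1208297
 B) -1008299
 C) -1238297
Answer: A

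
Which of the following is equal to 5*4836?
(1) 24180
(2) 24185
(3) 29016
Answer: 1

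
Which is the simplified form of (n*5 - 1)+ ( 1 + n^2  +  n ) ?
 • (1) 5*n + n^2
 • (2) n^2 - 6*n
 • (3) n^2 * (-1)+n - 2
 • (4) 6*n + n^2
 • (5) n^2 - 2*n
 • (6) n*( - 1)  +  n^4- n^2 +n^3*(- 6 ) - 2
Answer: 4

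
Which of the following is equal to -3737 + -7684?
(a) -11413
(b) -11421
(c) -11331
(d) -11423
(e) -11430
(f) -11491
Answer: b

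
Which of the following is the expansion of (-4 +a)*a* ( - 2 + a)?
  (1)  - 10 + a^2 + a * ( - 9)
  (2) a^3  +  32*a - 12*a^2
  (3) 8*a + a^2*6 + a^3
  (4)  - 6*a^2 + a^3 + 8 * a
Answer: 4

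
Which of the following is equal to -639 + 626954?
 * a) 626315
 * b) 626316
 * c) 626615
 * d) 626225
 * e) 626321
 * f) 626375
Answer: a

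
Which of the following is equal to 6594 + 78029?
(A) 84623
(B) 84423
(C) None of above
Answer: A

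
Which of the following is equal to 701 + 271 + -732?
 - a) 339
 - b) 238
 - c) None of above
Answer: c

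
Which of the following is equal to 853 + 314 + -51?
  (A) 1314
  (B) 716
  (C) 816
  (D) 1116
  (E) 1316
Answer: D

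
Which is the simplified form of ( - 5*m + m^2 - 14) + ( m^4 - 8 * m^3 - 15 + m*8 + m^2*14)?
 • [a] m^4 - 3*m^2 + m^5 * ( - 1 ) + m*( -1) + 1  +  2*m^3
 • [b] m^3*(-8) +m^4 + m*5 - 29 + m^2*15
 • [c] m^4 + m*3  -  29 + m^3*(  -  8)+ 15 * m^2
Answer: c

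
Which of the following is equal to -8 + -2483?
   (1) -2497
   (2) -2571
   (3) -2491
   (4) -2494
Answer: 3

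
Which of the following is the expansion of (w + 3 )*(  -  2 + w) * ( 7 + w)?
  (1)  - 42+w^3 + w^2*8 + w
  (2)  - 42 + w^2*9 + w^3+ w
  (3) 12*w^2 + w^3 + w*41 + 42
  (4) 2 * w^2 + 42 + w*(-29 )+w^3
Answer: 1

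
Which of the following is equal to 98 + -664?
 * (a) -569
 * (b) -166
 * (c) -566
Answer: c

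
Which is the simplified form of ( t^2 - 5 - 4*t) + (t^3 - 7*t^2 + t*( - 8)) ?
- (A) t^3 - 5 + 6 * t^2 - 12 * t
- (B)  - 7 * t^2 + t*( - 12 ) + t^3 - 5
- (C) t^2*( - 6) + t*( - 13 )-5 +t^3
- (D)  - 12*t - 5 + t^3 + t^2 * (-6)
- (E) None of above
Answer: D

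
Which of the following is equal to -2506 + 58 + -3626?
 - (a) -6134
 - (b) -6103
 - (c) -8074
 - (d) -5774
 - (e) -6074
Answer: e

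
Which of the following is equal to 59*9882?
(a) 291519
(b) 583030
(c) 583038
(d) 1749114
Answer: c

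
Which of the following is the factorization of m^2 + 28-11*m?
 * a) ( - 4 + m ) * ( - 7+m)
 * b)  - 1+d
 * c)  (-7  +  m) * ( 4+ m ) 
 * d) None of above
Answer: a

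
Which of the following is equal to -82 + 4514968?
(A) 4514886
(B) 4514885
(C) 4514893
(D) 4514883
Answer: A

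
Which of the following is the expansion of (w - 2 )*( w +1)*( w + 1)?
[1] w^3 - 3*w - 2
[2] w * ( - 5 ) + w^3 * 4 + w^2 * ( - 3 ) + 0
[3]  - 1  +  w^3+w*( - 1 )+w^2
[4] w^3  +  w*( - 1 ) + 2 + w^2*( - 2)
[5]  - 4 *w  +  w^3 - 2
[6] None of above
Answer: 1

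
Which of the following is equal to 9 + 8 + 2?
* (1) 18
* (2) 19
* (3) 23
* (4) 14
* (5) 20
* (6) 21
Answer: 2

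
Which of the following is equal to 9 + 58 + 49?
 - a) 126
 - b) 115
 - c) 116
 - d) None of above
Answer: c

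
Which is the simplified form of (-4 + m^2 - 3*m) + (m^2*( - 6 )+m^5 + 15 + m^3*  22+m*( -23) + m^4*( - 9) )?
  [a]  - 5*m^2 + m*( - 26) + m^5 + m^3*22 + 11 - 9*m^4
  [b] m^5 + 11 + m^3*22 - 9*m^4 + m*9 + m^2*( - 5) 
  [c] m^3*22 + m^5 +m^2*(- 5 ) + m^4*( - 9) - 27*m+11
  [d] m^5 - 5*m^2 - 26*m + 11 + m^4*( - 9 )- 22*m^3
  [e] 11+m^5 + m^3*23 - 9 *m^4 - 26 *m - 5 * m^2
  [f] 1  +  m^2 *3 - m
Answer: a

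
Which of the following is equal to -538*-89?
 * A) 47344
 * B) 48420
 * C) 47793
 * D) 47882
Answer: D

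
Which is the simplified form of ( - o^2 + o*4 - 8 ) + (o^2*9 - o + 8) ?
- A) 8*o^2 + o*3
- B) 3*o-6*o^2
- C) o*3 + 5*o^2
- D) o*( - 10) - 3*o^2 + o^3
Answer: A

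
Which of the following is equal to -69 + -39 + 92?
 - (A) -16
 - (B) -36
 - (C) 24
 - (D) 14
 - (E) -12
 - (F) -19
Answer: A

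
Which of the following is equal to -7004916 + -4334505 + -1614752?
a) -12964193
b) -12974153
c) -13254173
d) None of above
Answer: d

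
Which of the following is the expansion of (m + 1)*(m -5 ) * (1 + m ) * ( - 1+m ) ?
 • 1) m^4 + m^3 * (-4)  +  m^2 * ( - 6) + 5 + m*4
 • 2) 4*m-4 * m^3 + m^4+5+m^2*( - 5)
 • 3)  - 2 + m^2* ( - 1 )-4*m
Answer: 1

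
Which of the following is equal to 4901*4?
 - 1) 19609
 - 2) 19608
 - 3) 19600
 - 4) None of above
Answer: 4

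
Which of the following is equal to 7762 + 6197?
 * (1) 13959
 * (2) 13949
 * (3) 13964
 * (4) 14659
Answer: 1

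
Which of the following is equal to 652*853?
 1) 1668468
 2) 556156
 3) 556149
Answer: 2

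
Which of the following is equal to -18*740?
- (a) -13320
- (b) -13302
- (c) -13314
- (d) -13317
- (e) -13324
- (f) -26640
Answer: a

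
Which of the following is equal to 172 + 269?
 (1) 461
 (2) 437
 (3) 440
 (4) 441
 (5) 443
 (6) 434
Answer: 4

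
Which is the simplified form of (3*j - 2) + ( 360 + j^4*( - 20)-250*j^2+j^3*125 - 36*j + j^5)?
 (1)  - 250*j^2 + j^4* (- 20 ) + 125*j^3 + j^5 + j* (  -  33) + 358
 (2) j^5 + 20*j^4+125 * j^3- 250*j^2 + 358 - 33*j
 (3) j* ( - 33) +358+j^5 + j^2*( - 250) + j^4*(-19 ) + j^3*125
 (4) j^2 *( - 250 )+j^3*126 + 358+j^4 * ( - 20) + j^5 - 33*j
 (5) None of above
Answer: 1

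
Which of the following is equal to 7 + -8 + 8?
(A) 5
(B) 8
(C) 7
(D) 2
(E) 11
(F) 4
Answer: C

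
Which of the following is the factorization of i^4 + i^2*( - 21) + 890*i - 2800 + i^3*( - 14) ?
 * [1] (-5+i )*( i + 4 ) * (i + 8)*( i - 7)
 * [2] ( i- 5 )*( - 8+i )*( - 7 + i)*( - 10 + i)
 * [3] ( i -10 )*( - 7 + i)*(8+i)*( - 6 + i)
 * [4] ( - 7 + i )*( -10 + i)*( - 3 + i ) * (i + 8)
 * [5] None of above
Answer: 5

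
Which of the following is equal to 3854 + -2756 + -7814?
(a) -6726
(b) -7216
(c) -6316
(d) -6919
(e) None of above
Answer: e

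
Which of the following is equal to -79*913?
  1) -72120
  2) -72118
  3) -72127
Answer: 3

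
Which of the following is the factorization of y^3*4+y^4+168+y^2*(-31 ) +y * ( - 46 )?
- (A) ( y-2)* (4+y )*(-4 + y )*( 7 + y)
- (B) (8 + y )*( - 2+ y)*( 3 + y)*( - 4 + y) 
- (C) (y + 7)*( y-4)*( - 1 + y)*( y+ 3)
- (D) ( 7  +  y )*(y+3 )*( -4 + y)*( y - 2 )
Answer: D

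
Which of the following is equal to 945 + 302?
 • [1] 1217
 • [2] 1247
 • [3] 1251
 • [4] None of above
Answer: 2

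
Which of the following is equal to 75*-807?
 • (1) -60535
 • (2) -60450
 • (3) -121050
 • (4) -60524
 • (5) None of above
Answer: 5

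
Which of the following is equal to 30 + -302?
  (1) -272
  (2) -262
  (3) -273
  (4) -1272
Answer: 1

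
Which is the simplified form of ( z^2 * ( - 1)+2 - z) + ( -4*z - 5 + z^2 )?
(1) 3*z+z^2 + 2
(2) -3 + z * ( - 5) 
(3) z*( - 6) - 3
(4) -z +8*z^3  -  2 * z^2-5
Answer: 2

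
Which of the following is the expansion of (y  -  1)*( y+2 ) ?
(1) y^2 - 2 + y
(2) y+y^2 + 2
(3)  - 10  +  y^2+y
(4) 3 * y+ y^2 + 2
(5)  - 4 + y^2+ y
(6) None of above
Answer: 1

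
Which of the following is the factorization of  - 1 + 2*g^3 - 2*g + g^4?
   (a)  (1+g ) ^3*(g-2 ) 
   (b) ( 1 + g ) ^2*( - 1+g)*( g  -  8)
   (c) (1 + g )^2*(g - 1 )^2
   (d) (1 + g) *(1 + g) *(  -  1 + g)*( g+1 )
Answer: d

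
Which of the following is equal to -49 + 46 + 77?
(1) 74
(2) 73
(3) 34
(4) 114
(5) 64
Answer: 1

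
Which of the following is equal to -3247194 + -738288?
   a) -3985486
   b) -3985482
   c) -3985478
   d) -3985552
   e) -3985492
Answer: b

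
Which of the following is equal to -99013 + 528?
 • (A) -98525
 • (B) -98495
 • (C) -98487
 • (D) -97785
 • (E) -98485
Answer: E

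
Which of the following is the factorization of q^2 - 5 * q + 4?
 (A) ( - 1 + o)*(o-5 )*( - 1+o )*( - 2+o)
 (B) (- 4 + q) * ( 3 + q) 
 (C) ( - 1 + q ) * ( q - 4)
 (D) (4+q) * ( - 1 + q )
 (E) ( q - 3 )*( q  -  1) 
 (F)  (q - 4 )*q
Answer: C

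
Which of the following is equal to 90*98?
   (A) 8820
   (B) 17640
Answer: A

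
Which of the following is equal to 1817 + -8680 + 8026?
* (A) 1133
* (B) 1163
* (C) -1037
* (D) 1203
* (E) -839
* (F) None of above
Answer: B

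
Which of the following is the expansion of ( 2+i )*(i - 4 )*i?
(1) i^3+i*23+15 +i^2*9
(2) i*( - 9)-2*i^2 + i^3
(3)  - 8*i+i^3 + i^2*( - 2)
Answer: 3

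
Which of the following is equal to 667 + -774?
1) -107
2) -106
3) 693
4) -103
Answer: 1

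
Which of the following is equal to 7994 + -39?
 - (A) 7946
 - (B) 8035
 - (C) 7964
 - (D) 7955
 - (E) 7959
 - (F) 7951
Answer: D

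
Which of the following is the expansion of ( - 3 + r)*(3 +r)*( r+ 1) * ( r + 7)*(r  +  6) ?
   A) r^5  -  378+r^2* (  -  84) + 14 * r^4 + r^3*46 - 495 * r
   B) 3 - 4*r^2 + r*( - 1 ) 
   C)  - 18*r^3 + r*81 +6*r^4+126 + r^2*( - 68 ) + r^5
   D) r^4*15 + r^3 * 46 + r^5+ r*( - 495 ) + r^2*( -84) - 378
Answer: A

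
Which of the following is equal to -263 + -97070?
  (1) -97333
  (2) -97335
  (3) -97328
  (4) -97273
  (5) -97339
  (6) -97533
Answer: 1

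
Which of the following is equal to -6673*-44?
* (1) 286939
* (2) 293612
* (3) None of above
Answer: 2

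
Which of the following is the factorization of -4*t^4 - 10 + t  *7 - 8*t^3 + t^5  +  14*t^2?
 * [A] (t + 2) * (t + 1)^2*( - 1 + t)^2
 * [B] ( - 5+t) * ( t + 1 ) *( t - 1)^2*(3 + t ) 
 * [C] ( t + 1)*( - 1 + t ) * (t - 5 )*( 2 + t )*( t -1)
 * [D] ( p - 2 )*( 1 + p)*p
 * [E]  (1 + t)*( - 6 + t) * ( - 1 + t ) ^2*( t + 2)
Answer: C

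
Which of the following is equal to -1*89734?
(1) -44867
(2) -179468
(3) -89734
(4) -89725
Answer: 3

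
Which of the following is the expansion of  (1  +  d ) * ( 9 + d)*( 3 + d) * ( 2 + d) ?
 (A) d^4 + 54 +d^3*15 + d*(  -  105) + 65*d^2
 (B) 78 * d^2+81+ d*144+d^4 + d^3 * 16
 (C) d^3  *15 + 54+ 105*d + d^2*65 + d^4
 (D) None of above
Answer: C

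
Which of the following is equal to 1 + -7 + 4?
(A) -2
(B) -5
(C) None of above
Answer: A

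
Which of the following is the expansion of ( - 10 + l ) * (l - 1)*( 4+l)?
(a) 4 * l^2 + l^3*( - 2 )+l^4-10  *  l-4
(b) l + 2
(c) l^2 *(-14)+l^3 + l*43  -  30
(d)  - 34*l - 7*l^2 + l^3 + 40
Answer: d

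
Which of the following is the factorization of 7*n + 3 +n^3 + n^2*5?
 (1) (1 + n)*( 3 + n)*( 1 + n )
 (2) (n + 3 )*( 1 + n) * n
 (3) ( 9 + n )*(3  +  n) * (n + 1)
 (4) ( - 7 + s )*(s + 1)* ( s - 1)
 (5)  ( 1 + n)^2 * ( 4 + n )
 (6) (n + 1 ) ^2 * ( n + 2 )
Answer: 1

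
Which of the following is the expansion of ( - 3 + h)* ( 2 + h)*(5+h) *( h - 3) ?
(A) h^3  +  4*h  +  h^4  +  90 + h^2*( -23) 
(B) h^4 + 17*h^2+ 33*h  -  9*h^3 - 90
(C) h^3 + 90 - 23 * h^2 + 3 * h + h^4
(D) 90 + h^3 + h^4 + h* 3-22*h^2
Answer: C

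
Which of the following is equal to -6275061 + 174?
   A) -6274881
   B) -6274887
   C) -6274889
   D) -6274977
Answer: B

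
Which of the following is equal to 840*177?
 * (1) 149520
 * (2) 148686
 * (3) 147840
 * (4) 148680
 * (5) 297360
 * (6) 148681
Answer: 4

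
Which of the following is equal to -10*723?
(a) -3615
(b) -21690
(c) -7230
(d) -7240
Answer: c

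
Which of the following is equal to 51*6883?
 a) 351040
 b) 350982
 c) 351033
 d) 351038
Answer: c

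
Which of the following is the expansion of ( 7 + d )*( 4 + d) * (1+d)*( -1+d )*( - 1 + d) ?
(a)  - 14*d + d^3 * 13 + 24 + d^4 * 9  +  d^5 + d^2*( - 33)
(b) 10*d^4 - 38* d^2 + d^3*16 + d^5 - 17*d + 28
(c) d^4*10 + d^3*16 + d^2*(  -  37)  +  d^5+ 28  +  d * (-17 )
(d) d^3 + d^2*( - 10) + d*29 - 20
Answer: b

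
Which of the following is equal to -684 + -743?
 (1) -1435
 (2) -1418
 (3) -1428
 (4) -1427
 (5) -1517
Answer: 4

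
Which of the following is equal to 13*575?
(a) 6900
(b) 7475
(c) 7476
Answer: b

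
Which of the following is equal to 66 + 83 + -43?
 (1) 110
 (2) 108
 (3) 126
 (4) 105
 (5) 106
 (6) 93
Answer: 5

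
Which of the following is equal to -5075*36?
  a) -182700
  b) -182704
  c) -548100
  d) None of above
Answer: a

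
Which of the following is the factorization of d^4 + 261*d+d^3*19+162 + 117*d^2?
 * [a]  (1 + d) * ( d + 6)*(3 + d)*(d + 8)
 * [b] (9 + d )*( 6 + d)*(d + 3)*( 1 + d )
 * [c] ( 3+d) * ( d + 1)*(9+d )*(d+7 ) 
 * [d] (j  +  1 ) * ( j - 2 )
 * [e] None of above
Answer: b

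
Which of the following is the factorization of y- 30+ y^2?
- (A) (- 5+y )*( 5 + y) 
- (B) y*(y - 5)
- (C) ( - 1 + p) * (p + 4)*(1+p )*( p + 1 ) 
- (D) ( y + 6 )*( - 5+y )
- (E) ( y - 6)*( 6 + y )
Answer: D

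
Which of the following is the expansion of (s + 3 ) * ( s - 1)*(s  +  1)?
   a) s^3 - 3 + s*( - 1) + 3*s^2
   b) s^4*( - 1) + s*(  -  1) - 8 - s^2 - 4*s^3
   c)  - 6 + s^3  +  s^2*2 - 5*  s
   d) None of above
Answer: a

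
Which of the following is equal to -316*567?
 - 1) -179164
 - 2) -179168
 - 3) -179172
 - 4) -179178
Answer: 3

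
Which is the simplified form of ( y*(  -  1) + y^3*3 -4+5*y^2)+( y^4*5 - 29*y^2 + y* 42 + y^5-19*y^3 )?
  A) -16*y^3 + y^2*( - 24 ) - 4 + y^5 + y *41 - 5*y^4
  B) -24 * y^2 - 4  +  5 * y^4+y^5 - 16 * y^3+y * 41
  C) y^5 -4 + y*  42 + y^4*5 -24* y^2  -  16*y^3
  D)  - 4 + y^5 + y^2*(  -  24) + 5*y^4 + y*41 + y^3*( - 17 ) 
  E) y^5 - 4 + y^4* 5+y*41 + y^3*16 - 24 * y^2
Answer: B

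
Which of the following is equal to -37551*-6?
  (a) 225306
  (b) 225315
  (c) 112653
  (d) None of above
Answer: a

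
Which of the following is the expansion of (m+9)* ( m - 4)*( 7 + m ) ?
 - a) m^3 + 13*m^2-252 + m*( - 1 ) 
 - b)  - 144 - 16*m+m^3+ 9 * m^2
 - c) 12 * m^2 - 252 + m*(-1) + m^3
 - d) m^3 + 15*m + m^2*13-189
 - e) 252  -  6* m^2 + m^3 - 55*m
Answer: c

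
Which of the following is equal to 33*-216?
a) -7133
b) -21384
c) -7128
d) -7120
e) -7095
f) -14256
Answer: c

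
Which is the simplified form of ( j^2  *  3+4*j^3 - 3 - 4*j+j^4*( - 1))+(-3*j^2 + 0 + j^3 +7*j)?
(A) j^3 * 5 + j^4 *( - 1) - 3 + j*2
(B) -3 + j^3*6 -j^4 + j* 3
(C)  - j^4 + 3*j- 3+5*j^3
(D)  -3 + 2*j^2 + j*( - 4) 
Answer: C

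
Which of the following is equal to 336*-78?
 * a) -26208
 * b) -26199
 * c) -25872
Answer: a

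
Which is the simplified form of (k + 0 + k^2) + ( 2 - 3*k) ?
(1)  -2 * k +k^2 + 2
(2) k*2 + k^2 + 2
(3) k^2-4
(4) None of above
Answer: 1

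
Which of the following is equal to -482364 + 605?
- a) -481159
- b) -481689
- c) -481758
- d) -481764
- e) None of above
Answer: e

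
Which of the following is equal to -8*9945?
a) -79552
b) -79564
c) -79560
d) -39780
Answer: c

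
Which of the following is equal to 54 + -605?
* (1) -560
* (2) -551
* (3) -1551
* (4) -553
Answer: 2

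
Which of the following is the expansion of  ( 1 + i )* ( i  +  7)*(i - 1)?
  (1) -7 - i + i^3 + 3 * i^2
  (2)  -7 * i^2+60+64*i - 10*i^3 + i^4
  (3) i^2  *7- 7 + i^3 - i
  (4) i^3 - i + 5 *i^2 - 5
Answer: 3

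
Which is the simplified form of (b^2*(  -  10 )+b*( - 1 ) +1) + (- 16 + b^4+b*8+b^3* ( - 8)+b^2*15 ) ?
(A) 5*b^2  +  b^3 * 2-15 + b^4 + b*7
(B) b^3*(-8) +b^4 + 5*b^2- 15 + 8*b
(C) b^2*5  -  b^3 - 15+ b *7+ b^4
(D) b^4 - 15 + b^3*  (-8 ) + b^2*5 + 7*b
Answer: D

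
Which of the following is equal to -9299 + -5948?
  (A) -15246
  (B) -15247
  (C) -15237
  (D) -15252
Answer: B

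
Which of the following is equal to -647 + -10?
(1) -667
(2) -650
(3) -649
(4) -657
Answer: 4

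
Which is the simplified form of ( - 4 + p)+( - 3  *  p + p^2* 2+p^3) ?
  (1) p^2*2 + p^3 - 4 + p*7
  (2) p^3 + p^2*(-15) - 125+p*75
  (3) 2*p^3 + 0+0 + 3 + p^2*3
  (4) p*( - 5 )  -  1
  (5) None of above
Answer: 5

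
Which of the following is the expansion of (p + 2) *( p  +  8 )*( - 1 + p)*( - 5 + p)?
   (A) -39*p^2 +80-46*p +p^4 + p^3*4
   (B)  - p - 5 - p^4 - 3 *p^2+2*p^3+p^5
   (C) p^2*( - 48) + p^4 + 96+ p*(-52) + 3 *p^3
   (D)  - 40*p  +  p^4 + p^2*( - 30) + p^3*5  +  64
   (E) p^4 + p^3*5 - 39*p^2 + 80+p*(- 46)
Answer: A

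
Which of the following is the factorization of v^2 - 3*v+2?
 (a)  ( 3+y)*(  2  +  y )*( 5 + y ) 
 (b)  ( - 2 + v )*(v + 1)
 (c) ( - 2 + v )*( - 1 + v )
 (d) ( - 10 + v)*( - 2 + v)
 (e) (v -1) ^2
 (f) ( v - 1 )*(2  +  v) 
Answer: c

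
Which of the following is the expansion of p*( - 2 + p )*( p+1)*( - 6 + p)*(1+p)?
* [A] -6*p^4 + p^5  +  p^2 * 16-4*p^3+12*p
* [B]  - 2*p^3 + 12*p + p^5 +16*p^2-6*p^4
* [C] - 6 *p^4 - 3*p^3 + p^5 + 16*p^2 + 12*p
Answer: C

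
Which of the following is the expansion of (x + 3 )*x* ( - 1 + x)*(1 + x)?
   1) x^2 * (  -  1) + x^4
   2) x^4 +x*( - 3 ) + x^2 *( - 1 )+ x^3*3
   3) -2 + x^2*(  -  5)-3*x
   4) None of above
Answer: 2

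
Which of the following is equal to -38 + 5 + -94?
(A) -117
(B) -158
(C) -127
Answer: C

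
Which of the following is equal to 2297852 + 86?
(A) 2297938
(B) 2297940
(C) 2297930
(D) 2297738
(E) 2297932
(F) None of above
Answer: A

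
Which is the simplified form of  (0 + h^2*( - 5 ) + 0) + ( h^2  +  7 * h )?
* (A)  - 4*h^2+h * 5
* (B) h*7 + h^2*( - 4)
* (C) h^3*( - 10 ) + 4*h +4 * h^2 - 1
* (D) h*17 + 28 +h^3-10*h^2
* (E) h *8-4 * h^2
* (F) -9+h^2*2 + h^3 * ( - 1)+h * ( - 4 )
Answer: B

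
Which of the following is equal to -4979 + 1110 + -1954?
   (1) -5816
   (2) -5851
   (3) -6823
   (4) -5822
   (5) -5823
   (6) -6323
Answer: 5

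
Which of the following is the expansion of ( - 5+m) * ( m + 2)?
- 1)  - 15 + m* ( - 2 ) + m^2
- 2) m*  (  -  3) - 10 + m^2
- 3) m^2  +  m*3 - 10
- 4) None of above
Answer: 2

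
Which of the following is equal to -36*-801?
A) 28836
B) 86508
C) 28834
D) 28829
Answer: A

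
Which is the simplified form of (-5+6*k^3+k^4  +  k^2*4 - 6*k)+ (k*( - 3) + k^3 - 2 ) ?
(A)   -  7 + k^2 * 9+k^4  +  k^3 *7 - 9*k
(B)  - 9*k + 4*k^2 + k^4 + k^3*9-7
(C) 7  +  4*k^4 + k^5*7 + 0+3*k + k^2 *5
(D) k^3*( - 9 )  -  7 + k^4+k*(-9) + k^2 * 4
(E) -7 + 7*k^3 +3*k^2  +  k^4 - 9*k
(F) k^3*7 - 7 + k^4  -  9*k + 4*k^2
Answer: F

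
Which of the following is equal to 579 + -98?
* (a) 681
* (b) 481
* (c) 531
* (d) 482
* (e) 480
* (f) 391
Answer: b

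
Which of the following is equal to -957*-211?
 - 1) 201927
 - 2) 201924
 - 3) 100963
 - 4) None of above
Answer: 1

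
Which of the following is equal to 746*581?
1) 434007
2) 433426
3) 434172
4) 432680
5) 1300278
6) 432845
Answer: 2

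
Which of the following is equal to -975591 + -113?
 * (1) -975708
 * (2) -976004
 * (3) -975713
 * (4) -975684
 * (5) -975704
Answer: 5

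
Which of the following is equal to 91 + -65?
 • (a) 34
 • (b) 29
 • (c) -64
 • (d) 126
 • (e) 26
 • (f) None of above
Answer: e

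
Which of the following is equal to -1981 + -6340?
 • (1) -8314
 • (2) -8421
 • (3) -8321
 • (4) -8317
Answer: 3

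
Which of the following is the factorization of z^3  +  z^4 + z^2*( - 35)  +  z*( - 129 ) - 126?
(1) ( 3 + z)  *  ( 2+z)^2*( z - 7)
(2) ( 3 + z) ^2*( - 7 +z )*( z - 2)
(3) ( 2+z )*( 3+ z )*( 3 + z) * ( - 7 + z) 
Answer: 3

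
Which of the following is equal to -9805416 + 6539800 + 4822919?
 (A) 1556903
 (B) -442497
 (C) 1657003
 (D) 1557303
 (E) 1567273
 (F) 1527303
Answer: D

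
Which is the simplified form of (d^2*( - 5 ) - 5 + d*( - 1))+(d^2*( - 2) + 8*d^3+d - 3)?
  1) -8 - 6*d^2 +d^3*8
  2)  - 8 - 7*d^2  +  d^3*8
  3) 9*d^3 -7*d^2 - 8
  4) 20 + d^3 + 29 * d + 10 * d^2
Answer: 2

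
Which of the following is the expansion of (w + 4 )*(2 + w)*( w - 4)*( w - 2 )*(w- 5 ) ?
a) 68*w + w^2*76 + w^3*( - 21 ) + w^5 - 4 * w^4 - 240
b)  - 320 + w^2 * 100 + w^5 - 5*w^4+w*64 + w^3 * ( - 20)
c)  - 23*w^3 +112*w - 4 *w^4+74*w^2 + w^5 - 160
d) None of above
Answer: b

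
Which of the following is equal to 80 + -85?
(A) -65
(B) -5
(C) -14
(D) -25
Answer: B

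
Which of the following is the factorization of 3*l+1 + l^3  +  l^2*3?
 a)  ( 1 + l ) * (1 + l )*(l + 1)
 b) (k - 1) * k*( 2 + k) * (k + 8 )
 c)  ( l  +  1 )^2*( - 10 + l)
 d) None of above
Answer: a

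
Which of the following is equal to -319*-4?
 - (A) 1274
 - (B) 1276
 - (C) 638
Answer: B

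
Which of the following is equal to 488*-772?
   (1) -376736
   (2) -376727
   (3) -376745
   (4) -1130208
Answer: 1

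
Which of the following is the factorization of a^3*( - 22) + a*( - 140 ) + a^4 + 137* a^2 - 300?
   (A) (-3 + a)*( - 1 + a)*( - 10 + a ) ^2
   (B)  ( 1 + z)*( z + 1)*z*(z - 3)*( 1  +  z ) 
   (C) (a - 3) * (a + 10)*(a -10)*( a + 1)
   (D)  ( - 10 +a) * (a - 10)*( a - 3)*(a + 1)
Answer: D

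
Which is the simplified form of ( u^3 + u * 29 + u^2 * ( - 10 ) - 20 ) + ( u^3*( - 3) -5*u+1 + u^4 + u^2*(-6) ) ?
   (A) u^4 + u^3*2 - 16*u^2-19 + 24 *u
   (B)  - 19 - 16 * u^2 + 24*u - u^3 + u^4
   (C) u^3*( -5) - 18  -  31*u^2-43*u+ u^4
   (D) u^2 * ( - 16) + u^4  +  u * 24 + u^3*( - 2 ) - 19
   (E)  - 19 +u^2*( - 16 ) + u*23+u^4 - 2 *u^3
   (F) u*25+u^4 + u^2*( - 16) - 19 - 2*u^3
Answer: D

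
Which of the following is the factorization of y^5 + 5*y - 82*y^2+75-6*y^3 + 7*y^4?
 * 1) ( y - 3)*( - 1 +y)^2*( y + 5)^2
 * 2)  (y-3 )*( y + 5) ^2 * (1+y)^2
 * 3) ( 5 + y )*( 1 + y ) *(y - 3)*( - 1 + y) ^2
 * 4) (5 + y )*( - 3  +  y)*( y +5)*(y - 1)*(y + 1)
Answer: 4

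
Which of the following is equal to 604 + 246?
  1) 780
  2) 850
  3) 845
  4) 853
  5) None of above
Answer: 2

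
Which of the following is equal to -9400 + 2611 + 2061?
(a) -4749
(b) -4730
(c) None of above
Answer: c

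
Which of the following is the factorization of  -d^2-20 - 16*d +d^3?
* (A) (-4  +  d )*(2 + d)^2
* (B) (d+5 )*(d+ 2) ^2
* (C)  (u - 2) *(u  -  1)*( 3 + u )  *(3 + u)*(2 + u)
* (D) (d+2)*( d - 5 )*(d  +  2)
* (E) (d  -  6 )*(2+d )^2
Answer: D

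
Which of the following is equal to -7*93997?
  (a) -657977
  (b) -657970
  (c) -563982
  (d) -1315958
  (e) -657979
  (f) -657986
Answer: e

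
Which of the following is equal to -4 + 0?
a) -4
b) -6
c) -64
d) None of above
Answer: a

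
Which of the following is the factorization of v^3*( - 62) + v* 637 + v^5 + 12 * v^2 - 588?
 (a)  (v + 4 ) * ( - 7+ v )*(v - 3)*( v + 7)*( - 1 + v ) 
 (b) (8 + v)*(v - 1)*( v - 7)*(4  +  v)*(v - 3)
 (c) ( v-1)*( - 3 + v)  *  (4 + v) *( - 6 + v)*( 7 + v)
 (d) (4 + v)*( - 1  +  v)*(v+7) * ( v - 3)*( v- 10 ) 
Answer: a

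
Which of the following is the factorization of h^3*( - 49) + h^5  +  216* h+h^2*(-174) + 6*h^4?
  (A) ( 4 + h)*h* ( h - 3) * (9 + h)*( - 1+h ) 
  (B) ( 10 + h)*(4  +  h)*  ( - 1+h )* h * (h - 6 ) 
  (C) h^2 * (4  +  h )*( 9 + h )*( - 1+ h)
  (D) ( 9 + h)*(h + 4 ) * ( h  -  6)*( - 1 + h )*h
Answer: D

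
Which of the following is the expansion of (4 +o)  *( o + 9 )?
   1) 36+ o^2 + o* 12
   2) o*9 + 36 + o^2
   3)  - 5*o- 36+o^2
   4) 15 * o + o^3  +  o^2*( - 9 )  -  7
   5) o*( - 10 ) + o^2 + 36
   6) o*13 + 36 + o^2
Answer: 6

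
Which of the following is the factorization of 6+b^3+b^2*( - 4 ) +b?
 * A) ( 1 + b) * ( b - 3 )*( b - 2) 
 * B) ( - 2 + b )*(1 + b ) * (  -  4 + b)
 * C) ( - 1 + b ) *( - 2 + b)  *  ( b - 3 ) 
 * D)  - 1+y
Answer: A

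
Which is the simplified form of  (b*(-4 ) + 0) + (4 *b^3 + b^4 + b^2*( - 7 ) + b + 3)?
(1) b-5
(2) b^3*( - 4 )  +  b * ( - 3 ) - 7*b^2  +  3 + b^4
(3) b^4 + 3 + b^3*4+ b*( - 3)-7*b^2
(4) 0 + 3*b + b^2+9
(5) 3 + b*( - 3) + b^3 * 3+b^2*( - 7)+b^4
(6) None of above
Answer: 3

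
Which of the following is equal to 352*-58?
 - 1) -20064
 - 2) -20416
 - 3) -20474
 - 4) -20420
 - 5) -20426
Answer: 2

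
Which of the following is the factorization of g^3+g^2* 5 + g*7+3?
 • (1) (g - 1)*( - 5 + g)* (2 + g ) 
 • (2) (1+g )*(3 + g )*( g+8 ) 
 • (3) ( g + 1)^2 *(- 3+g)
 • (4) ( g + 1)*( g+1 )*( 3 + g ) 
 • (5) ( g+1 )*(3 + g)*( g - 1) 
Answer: 4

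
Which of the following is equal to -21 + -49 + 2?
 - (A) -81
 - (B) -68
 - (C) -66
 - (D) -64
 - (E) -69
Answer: B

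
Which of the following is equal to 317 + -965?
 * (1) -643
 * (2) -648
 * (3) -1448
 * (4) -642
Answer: 2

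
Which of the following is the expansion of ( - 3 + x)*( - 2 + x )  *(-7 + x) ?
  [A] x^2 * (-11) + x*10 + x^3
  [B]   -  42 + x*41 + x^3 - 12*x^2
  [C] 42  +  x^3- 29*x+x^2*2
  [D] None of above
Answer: B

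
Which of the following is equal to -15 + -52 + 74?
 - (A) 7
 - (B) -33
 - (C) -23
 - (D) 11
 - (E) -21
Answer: A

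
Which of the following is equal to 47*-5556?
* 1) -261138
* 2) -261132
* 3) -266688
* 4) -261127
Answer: 2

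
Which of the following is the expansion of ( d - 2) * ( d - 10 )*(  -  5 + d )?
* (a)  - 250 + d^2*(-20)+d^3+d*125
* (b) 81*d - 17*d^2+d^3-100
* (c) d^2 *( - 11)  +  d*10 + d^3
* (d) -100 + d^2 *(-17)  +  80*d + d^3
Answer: d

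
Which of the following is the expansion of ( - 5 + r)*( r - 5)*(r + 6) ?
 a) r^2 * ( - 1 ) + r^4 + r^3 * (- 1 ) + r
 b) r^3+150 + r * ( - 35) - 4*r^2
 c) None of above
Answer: b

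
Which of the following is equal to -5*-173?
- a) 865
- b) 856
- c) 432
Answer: a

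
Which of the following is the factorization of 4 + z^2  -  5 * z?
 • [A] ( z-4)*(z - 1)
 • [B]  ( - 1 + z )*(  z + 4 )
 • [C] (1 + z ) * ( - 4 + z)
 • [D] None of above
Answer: A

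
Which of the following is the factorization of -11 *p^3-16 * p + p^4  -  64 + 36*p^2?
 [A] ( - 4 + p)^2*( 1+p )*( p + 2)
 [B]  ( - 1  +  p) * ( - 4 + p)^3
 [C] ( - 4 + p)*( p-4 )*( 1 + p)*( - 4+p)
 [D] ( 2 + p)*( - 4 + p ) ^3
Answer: C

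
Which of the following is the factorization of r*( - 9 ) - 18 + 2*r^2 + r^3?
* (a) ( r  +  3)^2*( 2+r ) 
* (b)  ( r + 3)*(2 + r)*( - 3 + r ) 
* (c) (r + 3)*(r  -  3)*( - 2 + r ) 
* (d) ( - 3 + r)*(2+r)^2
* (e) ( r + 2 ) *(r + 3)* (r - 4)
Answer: b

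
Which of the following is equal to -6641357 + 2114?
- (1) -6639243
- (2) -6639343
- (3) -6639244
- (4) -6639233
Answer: 1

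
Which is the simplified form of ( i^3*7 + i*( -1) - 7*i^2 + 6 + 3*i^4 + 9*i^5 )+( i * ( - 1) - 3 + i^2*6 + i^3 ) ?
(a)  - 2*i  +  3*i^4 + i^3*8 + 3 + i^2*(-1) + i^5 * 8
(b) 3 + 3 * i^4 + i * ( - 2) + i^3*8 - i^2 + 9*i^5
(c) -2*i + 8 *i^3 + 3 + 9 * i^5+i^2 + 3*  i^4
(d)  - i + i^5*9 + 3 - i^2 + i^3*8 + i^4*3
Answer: b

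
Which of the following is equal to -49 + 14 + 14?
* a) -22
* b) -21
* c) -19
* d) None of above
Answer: b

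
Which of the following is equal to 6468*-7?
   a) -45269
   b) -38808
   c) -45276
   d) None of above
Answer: c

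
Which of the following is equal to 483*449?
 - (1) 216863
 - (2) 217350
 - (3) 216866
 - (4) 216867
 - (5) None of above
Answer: 4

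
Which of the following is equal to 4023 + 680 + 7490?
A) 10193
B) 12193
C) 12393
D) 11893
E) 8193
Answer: B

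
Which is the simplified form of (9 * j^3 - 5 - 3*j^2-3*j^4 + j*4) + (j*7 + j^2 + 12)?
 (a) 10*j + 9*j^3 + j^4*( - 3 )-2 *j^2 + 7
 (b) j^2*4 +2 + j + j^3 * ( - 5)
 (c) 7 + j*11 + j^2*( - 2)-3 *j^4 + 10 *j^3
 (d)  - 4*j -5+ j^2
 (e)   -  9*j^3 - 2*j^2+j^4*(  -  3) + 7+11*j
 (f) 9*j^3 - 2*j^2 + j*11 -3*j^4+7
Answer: f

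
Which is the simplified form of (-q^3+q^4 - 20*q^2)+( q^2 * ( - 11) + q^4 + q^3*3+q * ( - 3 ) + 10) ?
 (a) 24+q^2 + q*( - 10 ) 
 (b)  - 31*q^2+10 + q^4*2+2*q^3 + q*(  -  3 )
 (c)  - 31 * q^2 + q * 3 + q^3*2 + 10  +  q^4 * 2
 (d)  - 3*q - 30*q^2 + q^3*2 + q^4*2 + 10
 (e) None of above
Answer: b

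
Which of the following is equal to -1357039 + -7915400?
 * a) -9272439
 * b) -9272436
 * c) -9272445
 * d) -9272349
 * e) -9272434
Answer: a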